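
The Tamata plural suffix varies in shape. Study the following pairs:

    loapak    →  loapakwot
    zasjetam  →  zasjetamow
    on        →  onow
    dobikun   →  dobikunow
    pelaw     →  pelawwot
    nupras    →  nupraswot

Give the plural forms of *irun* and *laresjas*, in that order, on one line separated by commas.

The pattern is nasality of the final consonant: -ow when the stem ends in a nasal (*zasjetam*, *on*, *dobikun*); -wot when the stem ends in a non-nasal consonant (*loapak*, *pelaw*, *nupras*).
Since the final consonant of *irun* is /n/ (a nasal), it takes -ow, giving *irunow*.
*laresjas* — final consonant /s/ (non-nasal) → -wot → *laresjaswot*.

irunow, laresjaswot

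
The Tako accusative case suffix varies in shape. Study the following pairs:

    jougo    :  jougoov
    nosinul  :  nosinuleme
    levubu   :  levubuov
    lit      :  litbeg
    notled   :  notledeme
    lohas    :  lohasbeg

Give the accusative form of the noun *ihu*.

The alternation tracks the final sound of the stem — -beg when the stem ends in a voiceless consonant (*lit*, *lohas*); -eme when the stem ends in a voiced consonant (*nosinul*, *notled*); -ov when the stem ends in a vowel (*jougo*, *levubu*).
*ihu*: final sound = /u/, a vowel → -ov → *ihuov*.

ihuov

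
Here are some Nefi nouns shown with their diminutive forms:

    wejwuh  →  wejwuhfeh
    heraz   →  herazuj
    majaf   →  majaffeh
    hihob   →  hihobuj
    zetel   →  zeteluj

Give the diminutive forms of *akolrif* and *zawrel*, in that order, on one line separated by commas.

akolriffeh, zawreluj

The pattern is voicing of the final consonant: -feh when the stem ends in a voiceless consonant (*wejwuh*, *majaf*); -uj when the stem ends in a voiced consonant (*heraz*, *hihob*, *zetel*).
*akolrif*: final consonant = /f/, voiceless → -feh → *akolriffeh*.
Since the final consonant of *zawrel* is /l/ (voiced), it takes -uj, giving *zawreluj*.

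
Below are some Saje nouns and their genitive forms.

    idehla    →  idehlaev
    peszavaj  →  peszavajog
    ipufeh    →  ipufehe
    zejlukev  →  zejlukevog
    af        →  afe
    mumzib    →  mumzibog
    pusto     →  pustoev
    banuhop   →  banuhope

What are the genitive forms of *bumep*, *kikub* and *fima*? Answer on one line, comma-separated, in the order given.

Looking at the final sound of each stem: -e when the stem ends in a voiceless consonant (*ipufeh*, *af*, *banuhop*); -og when the stem ends in a voiced consonant (*peszavaj*, *zejlukev*, *mumzib*); -ev when the stem ends in a vowel (*idehla*, *pusto*).
*bumep* — final sound /p/ (a voiceless consonant) → -e → *bumepe*.
*kikub* — final sound /b/ (a voiced consonant) → -og → *kikubog*.
*fima* — final sound /a/ (a vowel) → -ev → *fimaev*.

bumepe, kikubog, fimaev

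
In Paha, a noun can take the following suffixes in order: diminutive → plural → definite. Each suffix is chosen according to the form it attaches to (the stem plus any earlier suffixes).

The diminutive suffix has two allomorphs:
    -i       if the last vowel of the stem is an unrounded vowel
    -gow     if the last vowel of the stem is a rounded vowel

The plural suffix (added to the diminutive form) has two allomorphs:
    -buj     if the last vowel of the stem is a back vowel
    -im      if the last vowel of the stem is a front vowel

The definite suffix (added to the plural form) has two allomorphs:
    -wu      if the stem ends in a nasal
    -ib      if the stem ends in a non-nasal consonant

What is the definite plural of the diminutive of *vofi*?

*vofi*: last vowel = /i/, an unrounded vowel → -i → *vofii*.
The diminutive form *vofii*: last vowel = /i/, a front vowel → -im → *vofiiim*.
The final consonant of the plural form *vofiiim* is /m/, which is a nasal, so the definite suffix is -wu, giving *vofiiimwu*.

vofiiimwu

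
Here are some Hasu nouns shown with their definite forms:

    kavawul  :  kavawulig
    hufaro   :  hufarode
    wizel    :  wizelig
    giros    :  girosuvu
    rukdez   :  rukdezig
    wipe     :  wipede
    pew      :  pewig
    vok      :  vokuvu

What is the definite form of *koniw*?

koniwig

The suffix is conditioned by the final sound: -uvu when the stem ends in a voiceless consonant (*giros*, *vok*); -ig when the stem ends in a voiced consonant (*kavawul*, *wizel*, *rukdez*, *pew*); -de when the stem ends in a vowel (*hufaro*, *wipe*).
*koniw*: final sound = /w/, a voiced consonant → -ig → *koniwig*.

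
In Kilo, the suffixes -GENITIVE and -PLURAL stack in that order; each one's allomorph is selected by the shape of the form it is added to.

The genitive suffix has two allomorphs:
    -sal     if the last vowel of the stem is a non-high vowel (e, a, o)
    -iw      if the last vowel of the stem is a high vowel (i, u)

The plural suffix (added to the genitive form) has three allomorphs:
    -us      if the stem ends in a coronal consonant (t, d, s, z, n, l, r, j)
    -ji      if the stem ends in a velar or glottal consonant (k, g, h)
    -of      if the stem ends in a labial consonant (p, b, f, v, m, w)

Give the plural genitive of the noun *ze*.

zesalus

*ze*: last vowel = /e/, a non-high vowel → -sal → *zesal*.
The genitive form *zesal* — final consonant /l/ (coronal) → -us → *zesalus*.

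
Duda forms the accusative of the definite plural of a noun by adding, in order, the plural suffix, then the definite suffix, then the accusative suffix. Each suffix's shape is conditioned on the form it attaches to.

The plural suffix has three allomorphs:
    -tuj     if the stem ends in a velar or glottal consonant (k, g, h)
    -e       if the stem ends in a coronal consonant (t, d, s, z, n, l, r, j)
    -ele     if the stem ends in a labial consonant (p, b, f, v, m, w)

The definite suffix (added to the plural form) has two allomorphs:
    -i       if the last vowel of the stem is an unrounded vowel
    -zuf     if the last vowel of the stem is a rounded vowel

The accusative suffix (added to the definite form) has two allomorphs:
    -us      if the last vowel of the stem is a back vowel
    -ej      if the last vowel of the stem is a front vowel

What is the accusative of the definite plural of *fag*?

Since the final consonant of *fag* is /g/ (velar/glottal), it takes -tuj, giving *fagtuj*.
The last vowel of the plural form *fagtuj* is /u/, which is a rounded vowel, so the definite suffix is -zuf, giving *fagtujzuf*.
The definite form *fagtujzuf*: last vowel = /u/, a back vowel → -us → *fagtujzufus*.

fagtujzufus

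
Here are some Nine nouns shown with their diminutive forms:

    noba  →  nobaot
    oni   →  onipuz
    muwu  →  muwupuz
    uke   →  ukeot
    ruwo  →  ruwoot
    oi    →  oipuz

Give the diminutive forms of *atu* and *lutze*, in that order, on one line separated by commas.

atupuz, lutzeot

The alternation tracks the last vowel of the stem — -puz when the last vowel of the stem is a high vowel (*oni*, *muwu*, *oi*); -ot when the last vowel of the stem is a non-high vowel (*noba*, *uke*, *ruwo*).
*atu*: last vowel = /u/, a high vowel → -puz → *atupuz*.
*lutze* — last vowel /e/ (a non-high vowel) → -ot → *lutzeot*.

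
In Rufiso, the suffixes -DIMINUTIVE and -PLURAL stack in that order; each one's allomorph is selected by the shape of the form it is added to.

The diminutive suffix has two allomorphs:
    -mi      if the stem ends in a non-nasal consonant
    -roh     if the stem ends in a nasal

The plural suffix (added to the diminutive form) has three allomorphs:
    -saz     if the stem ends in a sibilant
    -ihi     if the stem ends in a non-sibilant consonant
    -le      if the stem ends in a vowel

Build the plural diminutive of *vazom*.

*vazom*: final consonant = /m/, a nasal → -roh → *vazomroh*.
The diminutive form *vazomroh* — final sound /h/ (a non-sibilant consonant) → -ihi → *vazomrohihi*.

vazomrohihi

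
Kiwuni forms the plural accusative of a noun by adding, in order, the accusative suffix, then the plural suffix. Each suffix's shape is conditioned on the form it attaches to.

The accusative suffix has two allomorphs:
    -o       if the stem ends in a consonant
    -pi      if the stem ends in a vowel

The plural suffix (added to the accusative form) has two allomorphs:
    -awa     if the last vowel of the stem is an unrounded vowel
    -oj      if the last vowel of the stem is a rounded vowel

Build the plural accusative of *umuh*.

umuhooj

The final sound of *umuh* is /h/, which is a consonant, so the accusative suffix is -o, giving *umuho*.
The accusative form *umuho* — last vowel /o/ (a rounded vowel) → -oj → *umuhooj*.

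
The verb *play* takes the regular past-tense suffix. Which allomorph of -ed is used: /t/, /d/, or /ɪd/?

The stem *play* ends in a voiced sound other than /d/.
The -ed suffix is realized as /ɪd/ after /t, d/; as /t/ after other voiceless consonants; and as /d/ after other voiced sounds.
So -ed on *play* is pronounced /d/.

/d/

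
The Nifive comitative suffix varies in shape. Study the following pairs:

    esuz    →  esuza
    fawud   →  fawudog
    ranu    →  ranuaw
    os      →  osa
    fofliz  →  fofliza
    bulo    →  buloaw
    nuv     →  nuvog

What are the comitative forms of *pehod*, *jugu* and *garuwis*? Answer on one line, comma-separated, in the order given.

pehodog, juguaw, garuwisa

The suffix is conditioned by the final sound: -a when the stem ends in a sibilant (*esuz*, *os*, *fofliz*); -og when the stem ends in a non-sibilant consonant (*fawud*, *nuv*); -aw when the stem ends in a vowel (*ranu*, *bulo*).
Since the final sound of *pehod* is /d/ (a non-sibilant consonant), it takes -og, giving *pehodog*.
*jugu*: final sound = /u/, a vowel → -aw → *juguaw*.
*garuwis* — final sound /s/ (a sibilant) → -a → *garuwisa*.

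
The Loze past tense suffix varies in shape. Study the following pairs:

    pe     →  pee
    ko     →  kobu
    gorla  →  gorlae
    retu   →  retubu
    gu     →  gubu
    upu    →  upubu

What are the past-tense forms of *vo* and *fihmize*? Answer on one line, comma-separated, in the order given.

The pattern is rounding harmony: -bu when the last vowel of the stem is a rounded vowel (*ko*, *retu*, *gu*, *upu*); -e when the last vowel of the stem is an unrounded vowel (*pe*, *gorla*).
*vo* — last vowel /o/ (a rounded vowel) → -bu → *vobu*.
*fihmize* — last vowel /e/ (an unrounded vowel) → -e → *fihmizee*.

vobu, fihmizee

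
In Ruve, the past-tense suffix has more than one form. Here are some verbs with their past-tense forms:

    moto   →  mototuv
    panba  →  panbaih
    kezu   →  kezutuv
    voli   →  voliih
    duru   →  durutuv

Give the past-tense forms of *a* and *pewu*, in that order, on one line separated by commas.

aih, pewutuv

The alternation tracks the last vowel of the stem — -tuv when the last vowel of the stem is a rounded vowel (*moto*, *kezu*, *duru*); -ih when the last vowel of the stem is an unrounded vowel (*panba*, *voli*).
*a*: last vowel = /a/, an unrounded vowel → -ih → *aih*.
Since the last vowel of *pewu* is /u/ (a rounded vowel), it takes -tuv, giving *pewutuv*.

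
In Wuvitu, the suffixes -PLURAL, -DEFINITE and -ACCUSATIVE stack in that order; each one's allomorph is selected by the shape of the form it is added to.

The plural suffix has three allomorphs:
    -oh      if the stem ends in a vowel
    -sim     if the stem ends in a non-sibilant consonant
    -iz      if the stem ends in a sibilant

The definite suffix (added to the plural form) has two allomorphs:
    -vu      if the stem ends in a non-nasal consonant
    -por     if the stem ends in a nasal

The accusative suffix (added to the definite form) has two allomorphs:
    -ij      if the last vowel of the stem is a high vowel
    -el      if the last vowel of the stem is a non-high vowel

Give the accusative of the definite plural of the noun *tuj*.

Since the final sound of *tuj* is /j/ (a non-sibilant consonant), it takes -sim, giving *tujsim*.
Since the final consonant of the plural form *tujsim* is /m/ (a nasal), it takes -por, giving *tujsimpor*.
Since the last vowel of the definite form *tujsimpor* is /o/ (a non-high vowel), it takes -el, giving *tujsimporel*.

tujsimporel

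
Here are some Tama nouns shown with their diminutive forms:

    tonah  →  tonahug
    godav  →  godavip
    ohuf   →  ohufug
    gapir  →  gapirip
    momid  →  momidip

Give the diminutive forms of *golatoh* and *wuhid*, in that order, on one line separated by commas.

golatohug, wuhidip

Looking at the final consonant of each stem: -ug when the stem ends in a voiceless consonant (*tonah*, *ohuf*); -ip when the stem ends in a voiced consonant (*godav*, *gapir*, *momid*).
The final consonant of *golatoh* is /h/, which is voiceless, so the suffix is -ug, giving *golatohug*.
*wuhid* — final consonant /d/ (voiced) → -ip → *wuhidip*.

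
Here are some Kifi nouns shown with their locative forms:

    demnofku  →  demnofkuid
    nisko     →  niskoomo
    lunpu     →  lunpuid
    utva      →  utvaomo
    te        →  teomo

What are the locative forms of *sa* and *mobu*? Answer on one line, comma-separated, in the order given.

saomo, mobuid

Looking at the last vowel of each stem: -id when the last vowel of the stem is a high vowel (*demnofku*, *lunpu*); -omo when the last vowel of the stem is a non-high vowel (*nisko*, *utva*, *te*).
*sa* — last vowel /a/ (a non-high vowel) → -omo → *saomo*.
Since the last vowel of *mobu* is /u/ (a high vowel), it takes -id, giving *mobuid*.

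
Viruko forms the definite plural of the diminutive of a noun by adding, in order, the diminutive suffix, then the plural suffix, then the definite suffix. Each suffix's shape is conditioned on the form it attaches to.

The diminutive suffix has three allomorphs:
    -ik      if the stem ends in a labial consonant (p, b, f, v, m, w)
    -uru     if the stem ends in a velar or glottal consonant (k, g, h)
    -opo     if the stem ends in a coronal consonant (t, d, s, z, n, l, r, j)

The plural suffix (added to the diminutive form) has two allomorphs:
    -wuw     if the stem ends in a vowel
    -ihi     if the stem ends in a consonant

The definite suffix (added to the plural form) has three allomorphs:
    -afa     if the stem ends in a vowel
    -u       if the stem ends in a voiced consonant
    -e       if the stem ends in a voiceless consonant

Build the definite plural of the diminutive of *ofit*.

ofitopowuwu

*ofit*: final consonant = /t/, coronal → -opo → *ofitopo*.
The diminutive form *ofitopo*: final sound = /o/, a vowel → -wuw → *ofitopowuw*.
The final sound of the plural form *ofitopowuw* is /w/, which is a voiced consonant, so the definite suffix is -u, giving *ofitopowuwu*.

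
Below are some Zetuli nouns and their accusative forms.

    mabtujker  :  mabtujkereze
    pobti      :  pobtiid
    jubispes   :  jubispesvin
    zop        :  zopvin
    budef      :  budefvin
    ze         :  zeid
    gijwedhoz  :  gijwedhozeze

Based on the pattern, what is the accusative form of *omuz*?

omuzeze

The pattern is voicing of the final sound: -vin when the stem ends in a voiceless consonant (*jubispes*, *zop*, *budef*); -eze when the stem ends in a voiced consonant (*mabtujker*, *gijwedhoz*); -id when the stem ends in a vowel (*pobti*, *ze*).
Since the final sound of *omuz* is /z/ (a voiced consonant), it takes -eze, giving *omuzeze*.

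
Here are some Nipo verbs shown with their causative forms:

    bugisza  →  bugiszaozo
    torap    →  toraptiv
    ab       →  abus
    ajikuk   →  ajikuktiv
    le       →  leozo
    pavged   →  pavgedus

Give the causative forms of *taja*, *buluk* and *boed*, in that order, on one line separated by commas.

The pattern is voicing of the final sound: -tiv when the stem ends in a voiceless consonant (*torap*, *ajikuk*); -us when the stem ends in a voiced consonant (*ab*, *pavged*); -ozo when the stem ends in a vowel (*bugisza*, *le*).
*taja* — final sound /a/ (a vowel) → -ozo → *tajaozo*.
Since the final sound of *buluk* is /k/ (a voiceless consonant), it takes -tiv, giving *buluktiv*.
*boed* — final sound /d/ (a voiced consonant) → -us → *boedus*.

tajaozo, buluktiv, boedus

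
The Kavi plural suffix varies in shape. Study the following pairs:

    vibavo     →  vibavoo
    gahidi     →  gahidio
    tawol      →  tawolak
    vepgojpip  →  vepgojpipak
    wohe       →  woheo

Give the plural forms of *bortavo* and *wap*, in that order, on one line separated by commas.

bortavoo, wapak

The alternation tracks the final sound of the stem — -ak when the stem ends in a consonant (*tawol*, *vepgojpip*); -o when the stem ends in a vowel (*vibavo*, *gahidi*, *wohe*).
The final sound of *bortavo* is /o/, which is a vowel, so the suffix is -o, giving *bortavoo*.
*wap*: final sound = /p/, a consonant → -ak → *wapak*.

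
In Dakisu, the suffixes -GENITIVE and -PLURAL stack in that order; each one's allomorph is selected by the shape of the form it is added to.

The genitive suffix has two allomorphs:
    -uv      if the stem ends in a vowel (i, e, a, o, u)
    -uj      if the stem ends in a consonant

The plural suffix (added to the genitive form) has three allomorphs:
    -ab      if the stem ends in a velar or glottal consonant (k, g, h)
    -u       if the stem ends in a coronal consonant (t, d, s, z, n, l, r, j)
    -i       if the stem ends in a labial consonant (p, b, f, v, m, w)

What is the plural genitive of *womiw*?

womiwuju

The final sound of *womiw* is /w/, which is a consonant, so the genitive suffix is -uj, giving *womiwuj*.
The genitive form *womiwuj*: final consonant = /j/, coronal → -u → *womiwuju*.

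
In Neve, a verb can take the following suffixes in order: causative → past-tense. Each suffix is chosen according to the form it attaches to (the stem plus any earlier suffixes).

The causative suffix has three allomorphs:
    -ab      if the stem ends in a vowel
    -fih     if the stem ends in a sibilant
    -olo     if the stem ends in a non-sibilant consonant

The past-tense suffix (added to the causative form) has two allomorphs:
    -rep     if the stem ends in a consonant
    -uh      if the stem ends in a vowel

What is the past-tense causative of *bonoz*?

Since the final sound of *bonoz* is /z/ (a sibilant), it takes -fih, giving *bonozfih*.
The causative form *bonozfih* — final sound /h/ (a consonant) → -rep → *bonozfihrep*.

bonozfihrep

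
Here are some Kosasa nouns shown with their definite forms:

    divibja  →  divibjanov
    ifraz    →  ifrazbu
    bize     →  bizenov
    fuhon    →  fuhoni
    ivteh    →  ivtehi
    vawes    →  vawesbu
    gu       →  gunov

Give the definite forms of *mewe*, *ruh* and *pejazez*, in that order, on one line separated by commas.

The pattern is sibilance of the final sound: -bu when the stem ends in a sibilant (*ifraz*, *vawes*); -i when the stem ends in a non-sibilant consonant (*fuhon*, *ivteh*); -nov when the stem ends in a vowel (*divibja*, *bize*, *gu*).
*mewe* — final sound /e/ (a vowel) → -nov → *mewenov*.
*ruh* — final sound /h/ (a non-sibilant consonant) → -i → *ruhi*.
*pejazez*: final sound = /z/, a sibilant → -bu → *pejazezbu*.

mewenov, ruhi, pejazezbu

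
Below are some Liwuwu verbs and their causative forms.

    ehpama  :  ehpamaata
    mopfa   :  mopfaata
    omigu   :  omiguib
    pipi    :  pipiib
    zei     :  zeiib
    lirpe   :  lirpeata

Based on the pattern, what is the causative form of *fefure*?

The suffix is conditioned by the last vowel: -ib when the last vowel of the stem is a high vowel (*omigu*, *pipi*, *zei*); -ata when the last vowel of the stem is a non-high vowel (*ehpama*, *mopfa*, *lirpe*).
Since the last vowel of *fefure* is /e/ (a non-high vowel), it takes -ata, giving *fefureata*.

fefureata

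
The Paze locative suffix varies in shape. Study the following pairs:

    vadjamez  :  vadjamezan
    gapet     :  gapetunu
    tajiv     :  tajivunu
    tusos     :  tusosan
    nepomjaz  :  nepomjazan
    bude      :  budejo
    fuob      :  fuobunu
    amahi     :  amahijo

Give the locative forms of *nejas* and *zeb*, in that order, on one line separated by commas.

nejasan, zebunu

Looking at the final sound of each stem: -an when the stem ends in a sibilant (*vadjamez*, *tusos*, *nepomjaz*); -unu when the stem ends in a non-sibilant consonant (*gapet*, *tajiv*, *fuob*); -jo when the stem ends in a vowel (*bude*, *amahi*).
*nejas*: final sound = /s/, a sibilant → -an → *nejasan*.
*zeb* — final sound /b/ (a non-sibilant consonant) → -unu → *zebunu*.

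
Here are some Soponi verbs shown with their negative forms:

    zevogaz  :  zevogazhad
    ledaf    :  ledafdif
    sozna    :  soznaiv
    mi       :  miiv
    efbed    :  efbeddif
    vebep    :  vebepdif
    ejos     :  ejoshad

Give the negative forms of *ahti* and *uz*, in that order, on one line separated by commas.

The alternation tracks the final sound of the stem — -had when the stem ends in a sibilant (*zevogaz*, *ejos*); -dif when the stem ends in a non-sibilant consonant (*ledaf*, *efbed*, *vebep*); -iv when the stem ends in a vowel (*sozna*, *mi*).
Since the final sound of *ahti* is /i/ (a vowel), it takes -iv, giving *ahtiiv*.
Since the final sound of *uz* is /z/ (a sibilant), it takes -had, giving *uzhad*.

ahtiiv, uzhad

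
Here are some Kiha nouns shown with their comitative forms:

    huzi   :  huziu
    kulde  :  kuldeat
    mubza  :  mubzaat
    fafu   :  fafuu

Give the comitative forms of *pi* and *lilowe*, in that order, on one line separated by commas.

The pattern is height harmony: -u when the last vowel of the stem is a high vowel (*huzi*, *fafu*); -at when the last vowel of the stem is a non-high vowel (*kulde*, *mubza*).
*pi* — last vowel /i/ (a high vowel) → -u → *piu*.
The last vowel of *lilowe* is /e/, which is a non-high vowel, so the suffix is -at, giving *liloweat*.

piu, liloweat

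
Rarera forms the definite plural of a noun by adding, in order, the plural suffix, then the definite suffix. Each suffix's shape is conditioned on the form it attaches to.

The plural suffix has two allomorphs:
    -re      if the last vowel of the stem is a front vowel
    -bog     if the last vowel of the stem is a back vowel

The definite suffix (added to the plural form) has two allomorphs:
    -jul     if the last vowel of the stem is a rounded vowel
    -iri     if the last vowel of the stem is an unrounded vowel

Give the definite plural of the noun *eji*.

*eji*: last vowel = /i/, a front vowel → -re → *ejire*.
The plural form *ejire*: last vowel = /e/, an unrounded vowel → -iri → *ejireiri*.

ejireiri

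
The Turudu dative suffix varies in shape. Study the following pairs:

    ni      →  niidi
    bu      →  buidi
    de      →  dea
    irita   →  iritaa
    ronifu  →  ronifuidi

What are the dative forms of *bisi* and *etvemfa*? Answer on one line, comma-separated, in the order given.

Looking at the last vowel of each stem: -idi when the last vowel of the stem is a high vowel (*ni*, *bu*, *ronifu*); -a when the last vowel of the stem is a non-high vowel (*de*, *irita*).
Since the last vowel of *bisi* is /i/ (a high vowel), it takes -idi, giving *bisiidi*.
*etvemfa* — last vowel /a/ (a non-high vowel) → -a → *etvemfaa*.

bisiidi, etvemfaa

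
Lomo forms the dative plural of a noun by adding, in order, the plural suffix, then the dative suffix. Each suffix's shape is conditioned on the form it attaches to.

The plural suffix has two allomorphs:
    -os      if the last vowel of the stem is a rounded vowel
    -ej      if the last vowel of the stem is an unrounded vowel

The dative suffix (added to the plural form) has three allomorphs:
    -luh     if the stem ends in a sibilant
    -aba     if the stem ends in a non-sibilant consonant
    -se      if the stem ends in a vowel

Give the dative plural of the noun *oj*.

Since the last vowel of *oj* is /o/ (a rounded vowel), it takes -os, giving *ojos*.
Since the final sound of the plural form *ojos* is /s/ (a sibilant), it takes -luh, giving *ojosluh*.

ojosluh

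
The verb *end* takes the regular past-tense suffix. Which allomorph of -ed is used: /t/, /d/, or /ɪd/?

The stem *end* ends in /t/ or /d/.
The -ed suffix is realized as /ɪd/ after /t, d/; as /t/ after other voiceless consonants; and as /d/ after other voiced sounds.
So -ed on *end* is pronounced /ɪd/.

/ɪd/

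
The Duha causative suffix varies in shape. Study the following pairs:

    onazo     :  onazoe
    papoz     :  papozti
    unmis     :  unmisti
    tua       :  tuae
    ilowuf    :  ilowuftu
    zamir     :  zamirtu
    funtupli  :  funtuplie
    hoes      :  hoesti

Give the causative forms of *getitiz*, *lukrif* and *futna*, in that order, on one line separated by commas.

getitizti, lukriftu, futnae

The suffix is conditioned by the final sound: -ti when the stem ends in a sibilant (*papoz*, *unmis*, *hoes*); -tu when the stem ends in a non-sibilant consonant (*ilowuf*, *zamir*); -e when the stem ends in a vowel (*onazo*, *tua*, *funtupli*).
*getitiz*: final sound = /z/, a sibilant → -ti → *getitizti*.
Since the final sound of *lukrif* is /f/ (a non-sibilant consonant), it takes -tu, giving *lukriftu*.
Since the final sound of *futna* is /a/ (a vowel), it takes -e, giving *futnae*.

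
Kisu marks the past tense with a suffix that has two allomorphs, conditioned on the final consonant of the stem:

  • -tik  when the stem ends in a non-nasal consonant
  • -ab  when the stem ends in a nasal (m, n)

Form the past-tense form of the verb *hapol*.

Since the final consonant of *hapol* is /l/ (non-nasal), it takes -tik, giving *hapoltik*.

hapoltik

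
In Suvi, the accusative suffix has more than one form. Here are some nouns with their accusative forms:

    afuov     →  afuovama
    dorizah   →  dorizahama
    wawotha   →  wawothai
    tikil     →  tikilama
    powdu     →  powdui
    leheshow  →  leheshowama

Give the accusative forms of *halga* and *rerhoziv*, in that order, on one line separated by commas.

The alternation tracks the final sound of the stem — -ama when the stem ends in a consonant (*afuov*, *dorizah*, *tikil*, *leheshow*); -i when the stem ends in a vowel (*wawotha*, *powdu*).
*halga*: final sound = /a/, a vowel → -i → *halgai*.
*rerhoziv* — final sound /v/ (a consonant) → -ama → *rerhozivama*.

halgai, rerhozivama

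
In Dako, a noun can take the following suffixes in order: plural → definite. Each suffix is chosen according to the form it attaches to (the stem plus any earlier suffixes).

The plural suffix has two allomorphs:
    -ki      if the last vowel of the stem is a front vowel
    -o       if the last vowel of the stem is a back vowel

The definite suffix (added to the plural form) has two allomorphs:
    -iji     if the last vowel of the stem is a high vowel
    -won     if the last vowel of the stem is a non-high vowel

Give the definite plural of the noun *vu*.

*vu* — last vowel /u/ (a back vowel) → -o → *vuo*.
The last vowel of the plural form *vuo* is /o/, which is a non-high vowel, so the definite suffix is -won, giving *vuowon*.

vuowon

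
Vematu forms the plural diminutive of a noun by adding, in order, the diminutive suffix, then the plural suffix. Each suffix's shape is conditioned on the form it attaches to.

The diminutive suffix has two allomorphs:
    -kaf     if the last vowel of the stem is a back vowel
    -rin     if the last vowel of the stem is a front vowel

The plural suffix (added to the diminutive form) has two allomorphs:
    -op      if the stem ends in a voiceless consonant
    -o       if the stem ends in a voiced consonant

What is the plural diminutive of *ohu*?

ohukafop

Since the last vowel of *ohu* is /u/ (a back vowel), it takes -kaf, giving *ohukaf*.
Since the final consonant of the diminutive form *ohukaf* is /f/ (voiceless), it takes -op, giving *ohukafop*.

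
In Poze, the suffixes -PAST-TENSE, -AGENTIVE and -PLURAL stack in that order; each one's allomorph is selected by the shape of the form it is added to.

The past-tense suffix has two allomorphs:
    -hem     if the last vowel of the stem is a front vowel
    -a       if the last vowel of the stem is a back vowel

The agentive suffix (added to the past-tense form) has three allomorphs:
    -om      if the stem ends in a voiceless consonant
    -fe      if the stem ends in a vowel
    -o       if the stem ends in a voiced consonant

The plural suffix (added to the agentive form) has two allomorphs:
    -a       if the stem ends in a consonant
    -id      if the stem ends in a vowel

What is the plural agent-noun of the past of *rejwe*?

*rejwe*: last vowel = /e/, a front vowel → -hem → *rejwehem*.
The past-tense form *rejwehem*: final sound = /m/, a voiced consonant → -o → *rejwehemo*.
The agentive form *rejwehemo*: final sound = /o/, a vowel → -id → *rejwehemoid*.

rejwehemoid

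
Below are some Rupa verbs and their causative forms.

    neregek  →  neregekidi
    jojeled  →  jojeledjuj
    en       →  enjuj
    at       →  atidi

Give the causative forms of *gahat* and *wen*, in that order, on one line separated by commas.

The pattern is voicing of the final consonant: -idi when the stem ends in a voiceless consonant (*neregek*, *at*); -juj when the stem ends in a voiced consonant (*jojeled*, *en*).
*gahat* — final consonant /t/ (voiceless) → -idi → *gahatidi*.
Since the final consonant of *wen* is /n/ (voiced), it takes -juj, giving *wenjuj*.

gahatidi, wenjuj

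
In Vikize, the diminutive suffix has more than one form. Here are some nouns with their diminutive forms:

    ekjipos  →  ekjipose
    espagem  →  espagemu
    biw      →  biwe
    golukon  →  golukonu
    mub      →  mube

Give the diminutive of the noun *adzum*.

The pattern is nasality of the final consonant: -u when the stem ends in a nasal (*espagem*, *golukon*); -e when the stem ends in a non-nasal consonant (*ekjipos*, *biw*, *mub*).
Since the final consonant of *adzum* is /m/ (a nasal), it takes -u, giving *adzumu*.

adzumu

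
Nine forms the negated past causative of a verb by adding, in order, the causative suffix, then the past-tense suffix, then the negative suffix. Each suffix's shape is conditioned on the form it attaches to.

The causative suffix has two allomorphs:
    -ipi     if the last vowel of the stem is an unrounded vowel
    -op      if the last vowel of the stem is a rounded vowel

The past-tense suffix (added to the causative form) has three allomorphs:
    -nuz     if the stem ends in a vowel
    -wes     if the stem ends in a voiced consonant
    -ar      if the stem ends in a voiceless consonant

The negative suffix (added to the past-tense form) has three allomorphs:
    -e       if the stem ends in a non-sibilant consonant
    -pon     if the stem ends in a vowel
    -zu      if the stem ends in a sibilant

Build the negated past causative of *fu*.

*fu* — last vowel /u/ (a rounded vowel) → -op → *fuop*.
The final sound of the causative form *fuop* is /p/, which is a voiceless consonant, so the past-tense suffix is -ar, giving *fuopar*.
Since the final sound of the past-tense form *fuopar* is /r/ (a non-sibilant consonant), it takes -e, giving *fuopare*.

fuopare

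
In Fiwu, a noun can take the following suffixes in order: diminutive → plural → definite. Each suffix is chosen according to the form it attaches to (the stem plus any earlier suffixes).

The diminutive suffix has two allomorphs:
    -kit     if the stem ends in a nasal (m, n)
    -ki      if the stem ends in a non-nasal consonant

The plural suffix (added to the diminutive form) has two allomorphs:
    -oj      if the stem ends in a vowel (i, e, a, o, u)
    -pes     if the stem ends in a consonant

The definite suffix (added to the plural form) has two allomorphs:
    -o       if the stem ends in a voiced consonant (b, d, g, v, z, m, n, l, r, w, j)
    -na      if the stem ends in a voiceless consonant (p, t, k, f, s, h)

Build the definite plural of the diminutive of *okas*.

The final consonant of *okas* is /s/, which is non-nasal, so the diminutive suffix is -ki, giving *okaski*.
The final sound of the diminutive form *okaski* is /i/, which is a vowel, so the plural suffix is -oj, giving *okaskioj*.
The plural form *okaskioj* — final consonant /j/ (voiced) → -o → *okaskiojo*.

okaskiojo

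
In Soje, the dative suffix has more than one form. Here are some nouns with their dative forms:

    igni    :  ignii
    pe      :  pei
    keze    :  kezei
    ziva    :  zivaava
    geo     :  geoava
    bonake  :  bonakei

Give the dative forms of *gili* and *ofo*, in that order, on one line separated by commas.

gilii, ofoava

Looking at the last vowel of each stem: -i when the last vowel of the stem is a front vowel (*igni*, *pe*, *keze*, *bonake*); -ava when the last vowel of the stem is a back vowel (*ziva*, *geo*).
Since the last vowel of *gili* is /i/ (a front vowel), it takes -i, giving *gilii*.
The last vowel of *ofo* is /o/, which is a back vowel, so the suffix is -ava, giving *ofoava*.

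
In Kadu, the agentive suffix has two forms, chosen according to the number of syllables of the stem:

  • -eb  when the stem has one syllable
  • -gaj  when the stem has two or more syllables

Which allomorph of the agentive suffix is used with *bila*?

*bila* has 2 syllables, so the suffix is -gaj.

-gaj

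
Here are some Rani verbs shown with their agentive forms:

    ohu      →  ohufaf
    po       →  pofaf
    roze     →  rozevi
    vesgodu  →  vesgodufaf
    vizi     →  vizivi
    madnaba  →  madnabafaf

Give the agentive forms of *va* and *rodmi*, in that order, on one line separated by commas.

vafaf, rodmivi

The pattern is front/back vowel harmony: -vi when the last vowel of the stem is a front vowel (*roze*, *vizi*); -faf when the last vowel of the stem is a back vowel (*ohu*, *po*, *vesgodu*, *madnaba*).
The last vowel of *va* is /a/, which is a back vowel, so the suffix is -faf, giving *vafaf*.
*rodmi* — last vowel /i/ (a front vowel) → -vi → *rodmivi*.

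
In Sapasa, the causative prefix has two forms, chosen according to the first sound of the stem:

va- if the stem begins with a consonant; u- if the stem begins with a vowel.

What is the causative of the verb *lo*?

valo

The first sound of *lo* is /l/, which is a consonant, so the prefix is va-, giving *valo*.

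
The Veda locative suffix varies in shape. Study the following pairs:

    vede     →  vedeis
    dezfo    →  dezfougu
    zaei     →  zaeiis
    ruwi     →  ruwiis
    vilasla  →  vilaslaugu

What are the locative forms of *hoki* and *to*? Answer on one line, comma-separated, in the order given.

The pattern is front/back vowel harmony: -is when the last vowel of the stem is a front vowel (*vede*, *zaei*, *ruwi*); -ugu when the last vowel of the stem is a back vowel (*dezfo*, *vilasla*).
*hoki*: last vowel = /i/, a front vowel → -is → *hokiis*.
*to* — last vowel /o/ (a back vowel) → -ugu → *tougu*.

hokiis, tougu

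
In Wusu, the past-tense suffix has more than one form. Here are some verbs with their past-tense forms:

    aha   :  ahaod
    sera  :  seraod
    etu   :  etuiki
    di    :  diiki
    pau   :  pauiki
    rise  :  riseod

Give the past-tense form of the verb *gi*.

giiki

The alternation tracks the last vowel of the stem — -iki when the last vowel of the stem is a high vowel (*etu*, *di*, *pau*); -od when the last vowel of the stem is a non-high vowel (*aha*, *sera*, *rise*).
The last vowel of *gi* is /i/, which is a high vowel, so the suffix is -iki, giving *giiki*.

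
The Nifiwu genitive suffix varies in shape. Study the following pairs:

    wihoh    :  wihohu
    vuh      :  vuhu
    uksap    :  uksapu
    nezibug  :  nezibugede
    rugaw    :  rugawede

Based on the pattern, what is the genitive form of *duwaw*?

duwawede

Looking at the final consonant of each stem: -u when the stem ends in a voiceless consonant (*wihoh*, *vuh*, *uksap*); -ede when the stem ends in a voiced consonant (*nezibug*, *rugaw*).
*duwaw* — final consonant /w/ (voiced) → -ede → *duwawede*.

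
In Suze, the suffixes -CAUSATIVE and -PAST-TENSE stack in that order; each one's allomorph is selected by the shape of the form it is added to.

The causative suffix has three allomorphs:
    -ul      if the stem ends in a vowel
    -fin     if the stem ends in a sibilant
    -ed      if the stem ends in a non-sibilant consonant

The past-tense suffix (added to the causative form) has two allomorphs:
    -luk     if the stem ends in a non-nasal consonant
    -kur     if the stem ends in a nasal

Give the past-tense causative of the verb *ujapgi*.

ujapgiulluk

*ujapgi* — final sound /i/ (a vowel) → -ul → *ujapgiul*.
The causative form *ujapgiul*: final consonant = /l/, non-nasal → -luk → *ujapgiulluk*.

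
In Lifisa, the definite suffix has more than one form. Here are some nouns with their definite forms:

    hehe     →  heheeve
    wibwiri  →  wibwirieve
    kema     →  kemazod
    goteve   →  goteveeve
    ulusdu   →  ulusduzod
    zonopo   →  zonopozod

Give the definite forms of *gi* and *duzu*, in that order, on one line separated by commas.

The alternation tracks the last vowel of the stem — -eve when the last vowel of the stem is a front vowel (*hehe*, *wibwiri*, *goteve*); -zod when the last vowel of the stem is a back vowel (*kema*, *ulusdu*, *zonopo*).
The last vowel of *gi* is /i/, which is a front vowel, so the suffix is -eve, giving *gieve*.
Since the last vowel of *duzu* is /u/ (a back vowel), it takes -zod, giving *duzuzod*.

gieve, duzuzod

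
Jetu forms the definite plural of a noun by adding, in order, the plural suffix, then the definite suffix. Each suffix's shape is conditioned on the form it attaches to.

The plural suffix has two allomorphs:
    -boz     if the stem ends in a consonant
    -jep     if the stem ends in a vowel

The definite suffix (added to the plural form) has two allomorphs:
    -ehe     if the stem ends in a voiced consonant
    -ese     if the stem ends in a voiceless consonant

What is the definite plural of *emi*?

emijepese

*emi*: final sound = /i/, a vowel → -jep → *emijep*.
The final consonant of the plural form *emijep* is /p/, which is voiceless, so the definite suffix is -ese, giving *emijepese*.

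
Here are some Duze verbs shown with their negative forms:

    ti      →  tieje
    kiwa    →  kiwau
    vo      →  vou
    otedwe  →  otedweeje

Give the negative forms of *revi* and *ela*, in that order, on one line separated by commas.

revieje, elau

The alternation tracks the last vowel of the stem — -eje when the last vowel of the stem is a front vowel (*ti*, *otedwe*); -u when the last vowel of the stem is a back vowel (*kiwa*, *vo*).
*revi* — last vowel /i/ (a front vowel) → -eje → *revieje*.
The last vowel of *ela* is /a/, which is a back vowel, so the suffix is -u, giving *elau*.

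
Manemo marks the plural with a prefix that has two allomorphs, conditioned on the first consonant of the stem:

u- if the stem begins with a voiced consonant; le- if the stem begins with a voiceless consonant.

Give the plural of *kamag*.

lekamag

*kamag* — first consonant /k/ (voiceless) → le- → *lekamag*.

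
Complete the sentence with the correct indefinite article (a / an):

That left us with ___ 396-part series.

The indefinite article is chosen by the initial *sound* of the following word, not its spelling.
The number *396* is spoken "three hundred …", beginning with /θriː/ — a consonant sound.
So the article is *a*: That left us with a 396-part series.

a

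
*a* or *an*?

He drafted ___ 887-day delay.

The indefinite article is chosen by the initial *sound* of the following word, not its spelling.
The number *887* is spoken "eight hundred …", beginning with /eɪt/ — a vowel sound.
So the article is *an*: He drafted an 887-day delay.

an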